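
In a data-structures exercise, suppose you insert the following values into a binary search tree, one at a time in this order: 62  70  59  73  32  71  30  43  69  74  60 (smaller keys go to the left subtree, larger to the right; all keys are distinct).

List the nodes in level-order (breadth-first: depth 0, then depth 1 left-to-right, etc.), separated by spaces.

62 59 70 32 60 69 73 30 43 71 74

Resulting structure (node: left, right):
  62: L=59, R=70
  70: L=69, R=73
  59: L=32, R=60
  73: L=71, R=74
  32: L=30, R=43
  71: L=–, R=–
  30: L=–, R=–
  43: L=–, R=–
  69: L=–, R=–
  74: L=–, R=–
  60: L=–, R=–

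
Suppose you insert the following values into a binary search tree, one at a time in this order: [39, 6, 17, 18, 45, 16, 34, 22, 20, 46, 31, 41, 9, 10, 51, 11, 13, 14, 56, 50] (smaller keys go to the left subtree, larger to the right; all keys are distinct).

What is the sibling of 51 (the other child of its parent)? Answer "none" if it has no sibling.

none

39: root
6: left child of 39 (depth 1)
17: right child of 6 (depth 2)
18: right child of 17 (depth 3)
45: right child of 39 (depth 1)
16: left child of 17 (depth 3)
34: right child of 18 (depth 4)
22: left child of 34 (depth 5)
20: left child of 22 (depth 6)
46: right child of 45 (depth 2)
31: right child of 22 (depth 6)
41: left child of 45 (depth 2)
9: left child of 16 (depth 4)
10: right child of 9 (depth 5)
51: right child of 46 (depth 3)
11: right child of 10 (depth 6)
13: right child of 11 (depth 7)
14: right child of 13 (depth 8)
56: right child of 51 (depth 4)
50: left child of 51 (depth 4)

51's parent is 46, which has only one child.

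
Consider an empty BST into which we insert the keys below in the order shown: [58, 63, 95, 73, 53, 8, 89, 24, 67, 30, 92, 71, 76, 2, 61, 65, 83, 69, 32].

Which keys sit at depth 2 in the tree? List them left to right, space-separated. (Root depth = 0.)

58: root
63: right child of 58 (depth 1)
95: right child of 63 (depth 2)
73: left child of 95 (depth 3)
53: left child of 58 (depth 1)
8: left child of 53 (depth 2)
89: right child of 73 (depth 4)
24: right child of 8 (depth 3)
67: left child of 73 (depth 4)
30: right child of 24 (depth 4)
92: right child of 89 (depth 5)
71: right child of 67 (depth 5)
76: left child of 89 (depth 5)
2: left child of 8 (depth 3)
61: left child of 63 (depth 2)
65: left child of 67 (depth 5)
83: right child of 76 (depth 6)
69: left child of 71 (depth 6)
32: right child of 30 (depth 5)

8 61 95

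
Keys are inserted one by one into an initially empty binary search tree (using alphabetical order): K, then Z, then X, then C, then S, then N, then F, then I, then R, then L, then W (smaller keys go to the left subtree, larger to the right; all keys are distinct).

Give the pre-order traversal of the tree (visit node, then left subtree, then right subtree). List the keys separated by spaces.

Resulting structure (node: left, right):
  K: L=C, R=Z
  Z: L=X, R=–
  X: L=S, R=–
  C: L=–, R=F
  S: L=N, R=W
  N: L=L, R=R
  F: L=–, R=I
  I: L=–, R=–
  R: L=–, R=–
  L: L=–, R=–
  W: L=–, R=–

K C F I Z X S N L R W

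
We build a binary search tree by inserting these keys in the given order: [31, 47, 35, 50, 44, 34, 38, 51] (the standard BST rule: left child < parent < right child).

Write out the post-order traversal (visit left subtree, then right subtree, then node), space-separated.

34 38 44 35 51 50 47 31

31: root
47: right child of 31 (depth 1)
35: left child of 47 (depth 2)
50: right child of 47 (depth 2)
44: right child of 35 (depth 3)
34: left child of 35 (depth 3)
38: left child of 44 (depth 4)
51: right child of 50 (depth 3)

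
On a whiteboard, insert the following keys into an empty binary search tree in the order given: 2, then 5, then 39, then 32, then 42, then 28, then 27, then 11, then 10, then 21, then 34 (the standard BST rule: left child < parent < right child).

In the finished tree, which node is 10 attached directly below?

11

2: root
5: right child of 2 (depth 1)
39: right child of 5 (depth 2)
32: left child of 39 (depth 3)
42: right child of 39 (depth 3)
28: left child of 32 (depth 4)
27: left child of 28 (depth 5)
11: left child of 27 (depth 6)
10: left child of 11 (depth 7)
21: right child of 11 (depth 7)
34: right child of 32 (depth 4)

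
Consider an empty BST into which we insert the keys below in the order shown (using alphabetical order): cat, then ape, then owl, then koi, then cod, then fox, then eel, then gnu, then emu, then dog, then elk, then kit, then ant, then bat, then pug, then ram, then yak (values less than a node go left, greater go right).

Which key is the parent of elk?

Resulting structure (node: left, right):
  cat: L=ape, R=owl
  ape: L=ant, R=bat
  owl: L=koi, R=pug
  koi: L=cod, R=–
  cod: L=–, R=fox
  fox: L=eel, R=gnu
  eel: L=dog, R=emu
  gnu: L=–, R=kit
  emu: L=elk, R=–
  dog: L=–, R=–
  elk: L=–, R=–
  kit: L=–, R=–
  ant: L=–, R=–
  bat: L=–, R=–
  pug: L=–, R=ram
  ram: L=–, R=yak
  yak: L=–, R=–

emu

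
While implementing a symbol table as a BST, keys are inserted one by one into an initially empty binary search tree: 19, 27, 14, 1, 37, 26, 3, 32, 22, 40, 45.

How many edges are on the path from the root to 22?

3

Insert 19: tree is empty, so 19 becomes the root.
Insert 27: 27 > 19 → go right. Place as right child of 19.
Insert 14: 14 < 19 → go left. Place as left child of 19.
Insert 1: 1 < 19 → go left; 1 < 14 → go left. Place as left child of 14.
Insert 37: 37 > 19 → go right; 37 > 27 → go right. Place as right child of 27.
Insert 26: 26 > 19 → go right; 26 < 27 → go left. Place as left child of 27.
Insert 3: 3 < 19 → go left; 3 < 14 → go left; 3 > 1 → go right. Place as right child of 1.
Insert 32: 32 > 19 → go right; 32 > 27 → go right; 32 < 37 → go left. Place as left child of 37.
Insert 22: 22 > 19 → go right; 22 < 27 → go left; 22 < 26 → go left. Place as left child of 26.
Insert 40: 40 > 19 → go right; 40 > 27 → go right; 40 > 37 → go right. Place as right child of 37.
Insert 45: 45 > 19 → go right; 45 > 27 → go right; 45 > 37 → go right; 45 > 40 → go right. Place as right child of 40.

Path to 22: 19 → 27 → 26 → 22, which is 3 edges.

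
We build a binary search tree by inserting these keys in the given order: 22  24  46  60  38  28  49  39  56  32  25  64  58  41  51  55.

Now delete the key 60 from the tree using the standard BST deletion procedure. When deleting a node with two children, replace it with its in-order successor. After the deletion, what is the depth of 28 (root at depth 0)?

4

Insert 22: tree is empty, so 22 becomes the root.
Insert 24: 24 > 22 → go right. Place as right child of 22.
Insert 46: 46 > 22 → go right; 46 > 24 → go right. Place as right child of 24.
Insert 60: 60 > 22 → go right; 60 > 24 → go right; 60 > 46 → go right. Place as right child of 46.
Insert 38: 38 > 22 → go right; 38 > 24 → go right; 38 < 46 → go left. Place as left child of 46.
Insert 28: 28 > 22 → go right; 28 > 24 → go right; 28 < 46 → go left; 28 < 38 → go left. Place as left child of 38.
Insert 49: 49 > 22 → go right; 49 > 24 → go right; 49 > 46 → go right; 49 < 60 → go left. Place as left child of 60.
Insert 39: 39 > 22 → go right; 39 > 24 → go right; 39 < 46 → go left; 39 > 38 → go right. Place as right child of 38.
Insert 56: 56 > 22 → go right; 56 > 24 → go right; 56 > 46 → go right; 56 < 60 → go left; 56 > 49 → go right. Place as right child of 49.
Insert 32: 32 > 22 → go right; 32 > 24 → go right; 32 < 46 → go left; 32 < 38 → go left; 32 > 28 → go right. Place as right child of 28.
Insert 25: 25 > 22 → go right; 25 > 24 → go right; 25 < 46 → go left; 25 < 38 → go left; 25 < 28 → go left. Place as left child of 28.
Insert 64: 64 > 22 → go right; 64 > 24 → go right; 64 > 46 → go right; 64 > 60 → go right. Place as right child of 60.
Insert 58: 58 > 22 → go right; 58 > 24 → go right; 58 > 46 → go right; 58 < 60 → go left; 58 > 49 → go right; 58 > 56 → go right. Place as right child of 56.
Insert 41: 41 > 22 → go right; 41 > 24 → go right; 41 < 46 → go left; 41 > 38 → go right; 41 > 39 → go right. Place as right child of 39.
Insert 51: 51 > 22 → go right; 51 > 24 → go right; 51 > 46 → go right; 51 < 60 → go left; 51 > 49 → go right; 51 < 56 → go left. Place as left child of 56.
Insert 55: 55 > 22 → go right; 55 > 24 → go right; 55 > 46 → go right; 55 < 60 → go left; 55 > 49 → go right; 55 < 56 → go left; 55 > 51 → go right. Place as right child of 51.

Delete 60 (two children — replace with in-order successor).
After deletion, path to 28: 22 → 24 → 46 → 38 → 28.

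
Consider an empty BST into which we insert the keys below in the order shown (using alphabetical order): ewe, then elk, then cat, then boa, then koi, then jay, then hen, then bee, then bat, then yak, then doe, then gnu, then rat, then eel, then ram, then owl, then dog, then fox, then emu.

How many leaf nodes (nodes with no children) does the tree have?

5

ewe: root
elk: left child of ewe (depth 1)
cat: left child of elk (depth 2)
boa: left child of cat (depth 3)
koi: right child of ewe (depth 1)
jay: left child of koi (depth 2)
hen: left child of jay (depth 3)
bee: left child of boa (depth 4)
bat: left child of bee (depth 5)
yak: right child of koi (depth 2)
doe: right child of cat (depth 3)
gnu: left child of hen (depth 4)
rat: left child of yak (depth 3)
eel: right child of doe (depth 4)
ram: left child of rat (depth 4)
owl: left child of ram (depth 5)
dog: left child of eel (depth 5)
fox: left child of gnu (depth 5)
emu: right child of elk (depth 2)

Leaves: bat, dog, emu, fox, owl — 5 in total.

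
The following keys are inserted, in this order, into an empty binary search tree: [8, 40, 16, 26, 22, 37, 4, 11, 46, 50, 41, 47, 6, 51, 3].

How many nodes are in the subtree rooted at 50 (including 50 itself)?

8: root
40: right child of 8 (depth 1)
16: left child of 40 (depth 2)
26: right child of 16 (depth 3)
22: left child of 26 (depth 4)
37: right child of 26 (depth 4)
4: left child of 8 (depth 1)
11: left child of 16 (depth 3)
46: right child of 40 (depth 2)
50: right child of 46 (depth 3)
41: left child of 46 (depth 3)
47: left child of 50 (depth 4)
6: right child of 4 (depth 2)
51: right child of 50 (depth 4)
3: left child of 4 (depth 2)

Subtree rooted at 50 contains: 50, 47, 51 — 3 nodes.

3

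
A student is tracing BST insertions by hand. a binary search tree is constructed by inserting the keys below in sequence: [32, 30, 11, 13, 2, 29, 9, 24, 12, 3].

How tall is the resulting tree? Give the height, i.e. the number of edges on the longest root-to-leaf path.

32: root
30: left child of 32 (depth 1)
11: left child of 30 (depth 2)
13: right child of 11 (depth 3)
2: left child of 11 (depth 3)
29: right child of 13 (depth 4)
9: right child of 2 (depth 4)
24: left child of 29 (depth 5)
12: left child of 13 (depth 4)
3: left child of 9 (depth 5)

The deepest node is 24 at depth 5.

5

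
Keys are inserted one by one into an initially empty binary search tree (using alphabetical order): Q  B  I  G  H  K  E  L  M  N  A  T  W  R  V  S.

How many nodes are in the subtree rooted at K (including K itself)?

4

Resulting structure (node: left, right):
  Q: L=B, R=T
  B: L=A, R=I
  I: L=G, R=K
  G: L=E, R=H
  H: L=–, R=–
  K: L=–, R=L
  E: L=–, R=–
  L: L=–, R=M
  M: L=–, R=N
  N: L=–, R=–
  A: L=–, R=–
  T: L=R, R=W
  W: L=V, R=–
  R: L=–, R=S
  V: L=–, R=–
  S: L=–, R=–

Subtree rooted at K contains: K, L, M, N — 4 nodes.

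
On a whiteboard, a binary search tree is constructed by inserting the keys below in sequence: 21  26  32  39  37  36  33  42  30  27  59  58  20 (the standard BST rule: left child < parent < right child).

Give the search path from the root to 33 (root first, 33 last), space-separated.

21 26 32 39 37 36 33

Insert 21: tree is empty, so 21 becomes the root.
Insert 26: 26 > 21 → go right. Place as right child of 21.
Insert 32: 32 > 21 → go right; 32 > 26 → go right. Place as right child of 26.
Insert 39: 39 > 21 → go right; 39 > 26 → go right; 39 > 32 → go right. Place as right child of 32.
Insert 37: 37 > 21 → go right; 37 > 26 → go right; 37 > 32 → go right; 37 < 39 → go left. Place as left child of 39.
Insert 36: 36 > 21 → go right; 36 > 26 → go right; 36 > 32 → go right; 36 < 39 → go left; 36 < 37 → go left. Place as left child of 37.
Insert 33: 33 > 21 → go right; 33 > 26 → go right; 33 > 32 → go right; 33 < 39 → go left; 33 < 37 → go left; 33 < 36 → go left. Place as left child of 36.
Insert 42: 42 > 21 → go right; 42 > 26 → go right; 42 > 32 → go right; 42 > 39 → go right. Place as right child of 39.
Insert 30: 30 > 21 → go right; 30 > 26 → go right; 30 < 32 → go left. Place as left child of 32.
Insert 27: 27 > 21 → go right; 27 > 26 → go right; 27 < 32 → go left; 27 < 30 → go left. Place as left child of 30.
Insert 59: 59 > 21 → go right; 59 > 26 → go right; 59 > 32 → go right; 59 > 39 → go right; 59 > 42 → go right. Place as right child of 42.
Insert 58: 58 > 21 → go right; 58 > 26 → go right; 58 > 32 → go right; 58 > 39 → go right; 58 > 42 → go right; 58 < 59 → go left. Place as left child of 59.
Insert 20: 20 < 21 → go left. Place as left child of 21.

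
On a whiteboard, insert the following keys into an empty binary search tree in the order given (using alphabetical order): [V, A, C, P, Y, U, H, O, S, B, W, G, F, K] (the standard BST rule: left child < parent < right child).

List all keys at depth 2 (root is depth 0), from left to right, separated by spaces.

C W

Resulting structure (node: left, right):
  V: L=A, R=Y
  A: L=–, R=C
  C: L=B, R=P
  P: L=H, R=U
  Y: L=W, R=–
  U: L=S, R=–
  H: L=G, R=O
  O: L=K, R=–
  S: L=–, R=–
  B: L=–, R=–
  W: L=–, R=–
  G: L=F, R=–
  F: L=–, R=–
  K: L=–, R=–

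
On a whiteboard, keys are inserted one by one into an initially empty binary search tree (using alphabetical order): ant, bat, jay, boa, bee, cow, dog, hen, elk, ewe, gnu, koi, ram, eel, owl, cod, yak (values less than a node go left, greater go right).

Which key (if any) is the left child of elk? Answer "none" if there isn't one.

ant: root
bat: right child of ant (depth 1)
jay: right child of bat (depth 2)
boa: left child of jay (depth 3)
bee: left child of boa (depth 4)
cow: right child of boa (depth 4)
dog: right child of cow (depth 5)
hen: right child of dog (depth 6)
elk: left child of hen (depth 7)
ewe: right child of elk (depth 8)
gnu: right child of ewe (depth 9)
koi: right child of jay (depth 3)
ram: right child of koi (depth 4)
eel: left child of elk (depth 8)
owl: left child of ram (depth 5)
cod: left child of cow (depth 5)
yak: right child of ram (depth 5)

eel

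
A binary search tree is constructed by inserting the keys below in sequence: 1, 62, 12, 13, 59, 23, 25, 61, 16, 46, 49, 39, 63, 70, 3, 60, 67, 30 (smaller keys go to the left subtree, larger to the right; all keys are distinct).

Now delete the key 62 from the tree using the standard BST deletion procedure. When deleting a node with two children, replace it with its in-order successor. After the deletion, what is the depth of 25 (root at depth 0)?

6

1: root
62: right child of 1 (depth 1)
12: left child of 62 (depth 2)
13: right child of 12 (depth 3)
59: right child of 13 (depth 4)
23: left child of 59 (depth 5)
25: right child of 23 (depth 6)
61: right child of 59 (depth 5)
16: left child of 23 (depth 6)
46: right child of 25 (depth 7)
49: right child of 46 (depth 8)
39: left child of 46 (depth 8)
63: right child of 62 (depth 2)
70: right child of 63 (depth 3)
3: left child of 12 (depth 3)
60: left child of 61 (depth 6)
67: left child of 70 (depth 4)
30: left child of 39 (depth 9)

Delete 62 (two children — replace with in-order successor).
After deletion, path to 25: 1 → 63 → 12 → 13 → 59 → 23 → 25.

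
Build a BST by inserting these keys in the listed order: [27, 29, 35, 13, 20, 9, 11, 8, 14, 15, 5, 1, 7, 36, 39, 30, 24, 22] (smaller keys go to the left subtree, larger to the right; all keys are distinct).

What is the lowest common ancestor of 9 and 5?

27: root
29: right child of 27 (depth 1)
35: right child of 29 (depth 2)
13: left child of 27 (depth 1)
20: right child of 13 (depth 2)
9: left child of 13 (depth 2)
11: right child of 9 (depth 3)
8: left child of 9 (depth 3)
14: left child of 20 (depth 3)
15: right child of 14 (depth 4)
5: left child of 8 (depth 4)
1: left child of 5 (depth 5)
7: right child of 5 (depth 5)
36: right child of 35 (depth 3)
39: right child of 36 (depth 4)
30: left child of 35 (depth 3)
24: right child of 20 (depth 3)
22: left child of 24 (depth 4)

Path to 9: 27 → 13 → 9
Path to 5: 27 → 13 → 9 → 8 → 5
9 lies on both paths and is an ancestor of the other node.

9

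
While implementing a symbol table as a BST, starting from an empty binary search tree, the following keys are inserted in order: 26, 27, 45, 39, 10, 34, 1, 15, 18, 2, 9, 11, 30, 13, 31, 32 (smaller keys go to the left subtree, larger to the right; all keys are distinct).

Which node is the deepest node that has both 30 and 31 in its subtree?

30

26: root
27: right child of 26 (depth 1)
45: right child of 27 (depth 2)
39: left child of 45 (depth 3)
10: left child of 26 (depth 1)
34: left child of 39 (depth 4)
1: left child of 10 (depth 2)
15: right child of 10 (depth 2)
18: right child of 15 (depth 3)
2: right child of 1 (depth 3)
9: right child of 2 (depth 4)
11: left child of 15 (depth 3)
30: left child of 34 (depth 5)
13: right child of 11 (depth 4)
31: right child of 30 (depth 6)
32: right child of 31 (depth 7)

Path to 30: 26 → 27 → 45 → 39 → 34 → 30
Path to 31: 26 → 27 → 45 → 39 → 34 → 30 → 31
30 lies on both paths and is an ancestor of the other node.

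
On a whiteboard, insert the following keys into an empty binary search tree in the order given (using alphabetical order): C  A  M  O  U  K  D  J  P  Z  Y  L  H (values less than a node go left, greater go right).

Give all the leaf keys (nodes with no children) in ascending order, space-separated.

Insert C: tree is empty, so C becomes the root.
Insert A: A < C → go left. Place as left child of C.
Insert M: M > C → go right. Place as right child of C.
Insert O: O > C → go right; O > M → go right. Place as right child of M.
Insert U: U > C → go right; U > M → go right; U > O → go right. Place as right child of O.
Insert K: K > C → go right; K < M → go left. Place as left child of M.
Insert D: D > C → go right; D < M → go left; D < K → go left. Place as left child of K.
Insert J: J > C → go right; J < M → go left; J < K → go left; J > D → go right. Place as right child of D.
Insert P: P > C → go right; P > M → go right; P > O → go right; P < U → go left. Place as left child of U.
Insert Z: Z > C → go right; Z > M → go right; Z > O → go right; Z > U → go right. Place as right child of U.
Insert Y: Y > C → go right; Y > M → go right; Y > O → go right; Y > U → go right; Y < Z → go left. Place as left child of Z.
Insert L: L > C → go right; L < M → go left; L > K → go right. Place as right child of K.
Insert H: H > C → go right; H < M → go left; H < K → go left; H > D → go right; H < J → go left. Place as left child of J.

A H L P Y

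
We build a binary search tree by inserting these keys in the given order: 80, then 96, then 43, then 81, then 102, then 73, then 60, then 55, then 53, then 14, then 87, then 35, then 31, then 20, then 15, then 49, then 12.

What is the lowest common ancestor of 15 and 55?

43

Insert 80: tree is empty, so 80 becomes the root.
Insert 96: 96 > 80 → go right. Place as right child of 80.
Insert 43: 43 < 80 → go left. Place as left child of 80.
Insert 81: 81 > 80 → go right; 81 < 96 → go left. Place as left child of 96.
Insert 102: 102 > 80 → go right; 102 > 96 → go right. Place as right child of 96.
Insert 73: 73 < 80 → go left; 73 > 43 → go right. Place as right child of 43.
Insert 60: 60 < 80 → go left; 60 > 43 → go right; 60 < 73 → go left. Place as left child of 73.
Insert 55: 55 < 80 → go left; 55 > 43 → go right; 55 < 73 → go left; 55 < 60 → go left. Place as left child of 60.
Insert 53: 53 < 80 → go left; 53 > 43 → go right; 53 < 73 → go left; 53 < 60 → go left; 53 < 55 → go left. Place as left child of 55.
Insert 14: 14 < 80 → go left; 14 < 43 → go left. Place as left child of 43.
Insert 87: 87 > 80 → go right; 87 < 96 → go left; 87 > 81 → go right. Place as right child of 81.
Insert 35: 35 < 80 → go left; 35 < 43 → go left; 35 > 14 → go right. Place as right child of 14.
Insert 31: 31 < 80 → go left; 31 < 43 → go left; 31 > 14 → go right; 31 < 35 → go left. Place as left child of 35.
Insert 20: 20 < 80 → go left; 20 < 43 → go left; 20 > 14 → go right; 20 < 35 → go left; 20 < 31 → go left. Place as left child of 31.
Insert 15: 15 < 80 → go left; 15 < 43 → go left; 15 > 14 → go right; 15 < 35 → go left; 15 < 31 → go left; 15 < 20 → go left. Place as left child of 20.
Insert 49: 49 < 80 → go left; 49 > 43 → go right; 49 < 73 → go left; 49 < 60 → go left; 49 < 55 → go left; 49 < 53 → go left. Place as left child of 53.
Insert 12: 12 < 80 → go left; 12 < 43 → go left; 12 < 14 → go left. Place as left child of 14.

Path to 15: 80 → 43 → 14 → 35 → 31 → 20 → 15
Path to 55: 80 → 43 → 73 → 60 → 55
The paths share a prefix ending at 43, then split left and right.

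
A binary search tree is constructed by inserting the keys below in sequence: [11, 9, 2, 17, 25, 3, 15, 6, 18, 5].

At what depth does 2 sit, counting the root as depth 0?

Insert 11: tree is empty, so 11 becomes the root.
Insert 9: 9 < 11 → go left. Place as left child of 11.
Insert 2: 2 < 11 → go left; 2 < 9 → go left. Place as left child of 9.
Insert 17: 17 > 11 → go right. Place as right child of 11.
Insert 25: 25 > 11 → go right; 25 > 17 → go right. Place as right child of 17.
Insert 3: 3 < 11 → go left; 3 < 9 → go left; 3 > 2 → go right. Place as right child of 2.
Insert 15: 15 > 11 → go right; 15 < 17 → go left. Place as left child of 17.
Insert 6: 6 < 11 → go left; 6 < 9 → go left; 6 > 2 → go right; 6 > 3 → go right. Place as right child of 3.
Insert 18: 18 > 11 → go right; 18 > 17 → go right; 18 < 25 → go left. Place as left child of 25.
Insert 5: 5 < 11 → go left; 5 < 9 → go left; 5 > 2 → go right; 5 > 3 → go right; 5 < 6 → go left. Place as left child of 6.

Path to 2: 11 → 9 → 2, which is 2 edges.

2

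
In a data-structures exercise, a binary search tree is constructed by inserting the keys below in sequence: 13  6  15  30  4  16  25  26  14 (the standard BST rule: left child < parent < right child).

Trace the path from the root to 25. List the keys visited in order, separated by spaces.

13 15 30 16 25

13: root
6: left child of 13 (depth 1)
15: right child of 13 (depth 1)
30: right child of 15 (depth 2)
4: left child of 6 (depth 2)
16: left child of 30 (depth 3)
25: right child of 16 (depth 4)
26: right child of 25 (depth 5)
14: left child of 15 (depth 2)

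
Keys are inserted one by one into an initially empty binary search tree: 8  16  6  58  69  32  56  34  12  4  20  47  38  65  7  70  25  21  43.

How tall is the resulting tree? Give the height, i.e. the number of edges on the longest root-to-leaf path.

8

8: root
16: right child of 8 (depth 1)
6: left child of 8 (depth 1)
58: right child of 16 (depth 2)
69: right child of 58 (depth 3)
32: left child of 58 (depth 3)
56: right child of 32 (depth 4)
34: left child of 56 (depth 5)
12: left child of 16 (depth 2)
4: left child of 6 (depth 2)
20: left child of 32 (depth 4)
47: right child of 34 (depth 6)
38: left child of 47 (depth 7)
65: left child of 69 (depth 4)
7: right child of 6 (depth 2)
70: right child of 69 (depth 4)
25: right child of 20 (depth 5)
21: left child of 25 (depth 6)
43: right child of 38 (depth 8)

The deepest node is 43 at depth 8.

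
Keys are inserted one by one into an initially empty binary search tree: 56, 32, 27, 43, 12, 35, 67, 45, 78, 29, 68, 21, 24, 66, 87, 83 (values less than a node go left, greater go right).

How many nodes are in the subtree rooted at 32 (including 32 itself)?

56: root
32: left child of 56 (depth 1)
27: left child of 32 (depth 2)
43: right child of 32 (depth 2)
12: left child of 27 (depth 3)
35: left child of 43 (depth 3)
67: right child of 56 (depth 1)
45: right child of 43 (depth 3)
78: right child of 67 (depth 2)
29: right child of 27 (depth 3)
68: left child of 78 (depth 3)
21: right child of 12 (depth 4)
24: right child of 21 (depth 5)
66: left child of 67 (depth 2)
87: right child of 78 (depth 3)
83: left child of 87 (depth 4)

Subtree rooted at 32 contains: 32, 27, 12, 21, 24, 29, 43, 35, 45 — 9 nodes.

9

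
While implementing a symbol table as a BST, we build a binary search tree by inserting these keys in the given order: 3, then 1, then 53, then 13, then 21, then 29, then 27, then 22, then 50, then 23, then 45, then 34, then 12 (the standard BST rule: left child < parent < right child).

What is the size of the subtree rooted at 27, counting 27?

3

Insert 3: tree is empty, so 3 becomes the root.
Insert 1: 1 < 3 → go left. Place as left child of 3.
Insert 53: 53 > 3 → go right. Place as right child of 3.
Insert 13: 13 > 3 → go right; 13 < 53 → go left. Place as left child of 53.
Insert 21: 21 > 3 → go right; 21 < 53 → go left; 21 > 13 → go right. Place as right child of 13.
Insert 29: 29 > 3 → go right; 29 < 53 → go left; 29 > 13 → go right; 29 > 21 → go right. Place as right child of 21.
Insert 27: 27 > 3 → go right; 27 < 53 → go left; 27 > 13 → go right; 27 > 21 → go right; 27 < 29 → go left. Place as left child of 29.
Insert 22: 22 > 3 → go right; 22 < 53 → go left; 22 > 13 → go right; 22 > 21 → go right; 22 < 29 → go left; 22 < 27 → go left. Place as left child of 27.
Insert 50: 50 > 3 → go right; 50 < 53 → go left; 50 > 13 → go right; 50 > 21 → go right; 50 > 29 → go right. Place as right child of 29.
Insert 23: 23 > 3 → go right; 23 < 53 → go left; 23 > 13 → go right; 23 > 21 → go right; 23 < 29 → go left; 23 < 27 → go left; 23 > 22 → go right. Place as right child of 22.
Insert 45: 45 > 3 → go right; 45 < 53 → go left; 45 > 13 → go right; 45 > 21 → go right; 45 > 29 → go right; 45 < 50 → go left. Place as left child of 50.
Insert 34: 34 > 3 → go right; 34 < 53 → go left; 34 > 13 → go right; 34 > 21 → go right; 34 > 29 → go right; 34 < 50 → go left; 34 < 45 → go left. Place as left child of 45.
Insert 12: 12 > 3 → go right; 12 < 53 → go left; 12 < 13 → go left. Place as left child of 13.

Subtree rooted at 27 contains: 27, 22, 23 — 3 nodes.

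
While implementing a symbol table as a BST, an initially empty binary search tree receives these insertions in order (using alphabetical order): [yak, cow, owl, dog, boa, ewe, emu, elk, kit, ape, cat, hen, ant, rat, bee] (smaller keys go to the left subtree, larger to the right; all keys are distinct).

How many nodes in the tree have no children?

6

Insert yak: tree is empty, so yak becomes the root.
Insert cow: cow < yak → go left. Place as left child of yak.
Insert owl: owl < yak → go left; owl > cow → go right. Place as right child of cow.
Insert dog: dog < yak → go left; dog > cow → go right; dog < owl → go left. Place as left child of owl.
Insert boa: boa < yak → go left; boa < cow → go left. Place as left child of cow.
Insert ewe: ewe < yak → go left; ewe > cow → go right; ewe < owl → go left; ewe > dog → go right. Place as right child of dog.
Insert emu: emu < yak → go left; emu > cow → go right; emu < owl → go left; emu > dog → go right; emu < ewe → go left. Place as left child of ewe.
Insert elk: elk < yak → go left; elk > cow → go right; elk < owl → go left; elk > dog → go right; elk < ewe → go left; elk < emu → go left. Place as left child of emu.
Insert kit: kit < yak → go left; kit > cow → go right; kit < owl → go left; kit > dog → go right; kit > ewe → go right. Place as right child of ewe.
Insert ape: ape < yak → go left; ape < cow → go left; ape < boa → go left. Place as left child of boa.
Insert cat: cat < yak → go left; cat < cow → go left; cat > boa → go right. Place as right child of boa.
Insert hen: hen < yak → go left; hen > cow → go right; hen < owl → go left; hen > dog → go right; hen > ewe → go right; hen < kit → go left. Place as left child of kit.
Insert ant: ant < yak → go left; ant < cow → go left; ant < boa → go left; ant < ape → go left. Place as left child of ape.
Insert rat: rat < yak → go left; rat > cow → go right; rat > owl → go right. Place as right child of owl.
Insert bee: bee < yak → go left; bee < cow → go left; bee < boa → go left; bee > ape → go right. Place as right child of ape.

Leaves: ant, bee, cat, elk, hen, rat — 6 in total.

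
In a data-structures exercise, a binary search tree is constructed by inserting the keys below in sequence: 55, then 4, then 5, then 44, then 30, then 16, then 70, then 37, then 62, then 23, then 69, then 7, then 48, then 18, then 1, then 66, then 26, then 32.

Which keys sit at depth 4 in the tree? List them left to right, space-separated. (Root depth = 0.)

Resulting structure (node: left, right):
  55: L=4, R=70
  4: L=1, R=5
  5: L=–, R=44
  44: L=30, R=48
  30: L=16, R=37
  16: L=7, R=23
  70: L=62, R=–
  37: L=32, R=–
  62: L=–, R=69
  23: L=18, R=26
  69: L=66, R=–
  7: L=–, R=–
  48: L=–, R=–
  18: L=–, R=–
  1: L=–, R=–
  66: L=–, R=–
  26: L=–, R=–
  32: L=–, R=–

30 48 66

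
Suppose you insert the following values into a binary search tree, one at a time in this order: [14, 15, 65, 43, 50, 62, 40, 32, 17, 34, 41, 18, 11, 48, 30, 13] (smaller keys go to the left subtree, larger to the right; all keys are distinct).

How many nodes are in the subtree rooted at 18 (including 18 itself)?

2

Insert 14: tree is empty, so 14 becomes the root.
Insert 15: 15 > 14 → go right. Place as right child of 14.
Insert 65: 65 > 14 → go right; 65 > 15 → go right. Place as right child of 15.
Insert 43: 43 > 14 → go right; 43 > 15 → go right; 43 < 65 → go left. Place as left child of 65.
Insert 50: 50 > 14 → go right; 50 > 15 → go right; 50 < 65 → go left; 50 > 43 → go right. Place as right child of 43.
Insert 62: 62 > 14 → go right; 62 > 15 → go right; 62 < 65 → go left; 62 > 43 → go right; 62 > 50 → go right. Place as right child of 50.
Insert 40: 40 > 14 → go right; 40 > 15 → go right; 40 < 65 → go left; 40 < 43 → go left. Place as left child of 43.
Insert 32: 32 > 14 → go right; 32 > 15 → go right; 32 < 65 → go left; 32 < 43 → go left; 32 < 40 → go left. Place as left child of 40.
Insert 17: 17 > 14 → go right; 17 > 15 → go right; 17 < 65 → go left; 17 < 43 → go left; 17 < 40 → go left; 17 < 32 → go left. Place as left child of 32.
Insert 34: 34 > 14 → go right; 34 > 15 → go right; 34 < 65 → go left; 34 < 43 → go left; 34 < 40 → go left; 34 > 32 → go right. Place as right child of 32.
Insert 41: 41 > 14 → go right; 41 > 15 → go right; 41 < 65 → go left; 41 < 43 → go left; 41 > 40 → go right. Place as right child of 40.
Insert 18: 18 > 14 → go right; 18 > 15 → go right; 18 < 65 → go left; 18 < 43 → go left; 18 < 40 → go left; 18 < 32 → go left; 18 > 17 → go right. Place as right child of 17.
Insert 11: 11 < 14 → go left. Place as left child of 14.
Insert 48: 48 > 14 → go right; 48 > 15 → go right; 48 < 65 → go left; 48 > 43 → go right; 48 < 50 → go left. Place as left child of 50.
Insert 30: 30 > 14 → go right; 30 > 15 → go right; 30 < 65 → go left; 30 < 43 → go left; 30 < 40 → go left; 30 < 32 → go left; 30 > 17 → go right; 30 > 18 → go right. Place as right child of 18.
Insert 13: 13 < 14 → go left; 13 > 11 → go right. Place as right child of 11.

Subtree rooted at 18 contains: 18, 30 — 2 nodes.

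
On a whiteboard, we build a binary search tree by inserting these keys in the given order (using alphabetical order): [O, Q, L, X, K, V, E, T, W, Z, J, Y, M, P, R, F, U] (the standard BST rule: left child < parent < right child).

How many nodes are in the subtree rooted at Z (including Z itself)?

Insert O: tree is empty, so O becomes the root.
Insert Q: Q > O → go right. Place as right child of O.
Insert L: L < O → go left. Place as left child of O.
Insert X: X > O → go right; X > Q → go right. Place as right child of Q.
Insert K: K < O → go left; K < L → go left. Place as left child of L.
Insert V: V > O → go right; V > Q → go right; V < X → go left. Place as left child of X.
Insert E: E < O → go left; E < L → go left; E < K → go left. Place as left child of K.
Insert T: T > O → go right; T > Q → go right; T < X → go left; T < V → go left. Place as left child of V.
Insert W: W > O → go right; W > Q → go right; W < X → go left; W > V → go right. Place as right child of V.
Insert Z: Z > O → go right; Z > Q → go right; Z > X → go right. Place as right child of X.
Insert J: J < O → go left; J < L → go left; J < K → go left; J > E → go right. Place as right child of E.
Insert Y: Y > O → go right; Y > Q → go right; Y > X → go right; Y < Z → go left. Place as left child of Z.
Insert M: M < O → go left; M > L → go right. Place as right child of L.
Insert P: P > O → go right; P < Q → go left. Place as left child of Q.
Insert R: R > O → go right; R > Q → go right; R < X → go left; R < V → go left; R < T → go left. Place as left child of T.
Insert F: F < O → go left; F < L → go left; F < K → go left; F > E → go right; F < J → go left. Place as left child of J.
Insert U: U > O → go right; U > Q → go right; U < X → go left; U < V → go left; U > T → go right. Place as right child of T.

Subtree rooted at Z contains: Z, Y — 2 nodes.

2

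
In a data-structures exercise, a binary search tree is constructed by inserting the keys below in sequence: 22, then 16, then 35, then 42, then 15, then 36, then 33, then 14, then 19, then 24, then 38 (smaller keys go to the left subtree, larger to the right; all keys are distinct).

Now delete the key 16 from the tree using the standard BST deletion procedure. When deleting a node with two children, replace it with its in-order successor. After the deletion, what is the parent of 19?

22

Insert 22: tree is empty, so 22 becomes the root.
Insert 16: 16 < 22 → go left. Place as left child of 22.
Insert 35: 35 > 22 → go right. Place as right child of 22.
Insert 42: 42 > 22 → go right; 42 > 35 → go right. Place as right child of 35.
Insert 15: 15 < 22 → go left; 15 < 16 → go left. Place as left child of 16.
Insert 36: 36 > 22 → go right; 36 > 35 → go right; 36 < 42 → go left. Place as left child of 42.
Insert 33: 33 > 22 → go right; 33 < 35 → go left. Place as left child of 35.
Insert 14: 14 < 22 → go left; 14 < 16 → go left; 14 < 15 → go left. Place as left child of 15.
Insert 19: 19 < 22 → go left; 19 > 16 → go right. Place as right child of 16.
Insert 24: 24 > 22 → go right; 24 < 35 → go left; 24 < 33 → go left. Place as left child of 33.
Insert 38: 38 > 22 → go right; 38 > 35 → go right; 38 < 42 → go left; 38 > 36 → go right. Place as right child of 36.

Delete 16 (two children — replace with in-order successor).
After deletion, 19's parent is 22.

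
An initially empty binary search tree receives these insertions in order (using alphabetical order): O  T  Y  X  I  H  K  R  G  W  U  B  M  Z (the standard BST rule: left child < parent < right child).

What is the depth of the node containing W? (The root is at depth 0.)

Insert O: tree is empty, so O becomes the root.
Insert T: T > O → go right. Place as right child of O.
Insert Y: Y > O → go right; Y > T → go right. Place as right child of T.
Insert X: X > O → go right; X > T → go right; X < Y → go left. Place as left child of Y.
Insert I: I < O → go left. Place as left child of O.
Insert H: H < O → go left; H < I → go left. Place as left child of I.
Insert K: K < O → go left; K > I → go right. Place as right child of I.
Insert R: R > O → go right; R < T → go left. Place as left child of T.
Insert G: G < O → go left; G < I → go left; G < H → go left. Place as left child of H.
Insert W: W > O → go right; W > T → go right; W < Y → go left; W < X → go left. Place as left child of X.
Insert U: U > O → go right; U > T → go right; U < Y → go left; U < X → go left; U < W → go left. Place as left child of W.
Insert B: B < O → go left; B < I → go left; B < H → go left; B < G → go left. Place as left child of G.
Insert M: M < O → go left; M > I → go right; M > K → go right. Place as right child of K.
Insert Z: Z > O → go right; Z > T → go right; Z > Y → go right. Place as right child of Y.

Path to W: O → T → Y → X → W, which is 4 edges.

4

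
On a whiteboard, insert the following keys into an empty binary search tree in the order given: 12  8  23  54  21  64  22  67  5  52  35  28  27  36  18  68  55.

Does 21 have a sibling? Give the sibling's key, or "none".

Insert 12: tree is empty, so 12 becomes the root.
Insert 8: 8 < 12 → go left. Place as left child of 12.
Insert 23: 23 > 12 → go right. Place as right child of 12.
Insert 54: 54 > 12 → go right; 54 > 23 → go right. Place as right child of 23.
Insert 21: 21 > 12 → go right; 21 < 23 → go left. Place as left child of 23.
Insert 64: 64 > 12 → go right; 64 > 23 → go right; 64 > 54 → go right. Place as right child of 54.
Insert 22: 22 > 12 → go right; 22 < 23 → go left; 22 > 21 → go right. Place as right child of 21.
Insert 67: 67 > 12 → go right; 67 > 23 → go right; 67 > 54 → go right; 67 > 64 → go right. Place as right child of 64.
Insert 5: 5 < 12 → go left; 5 < 8 → go left. Place as left child of 8.
Insert 52: 52 > 12 → go right; 52 > 23 → go right; 52 < 54 → go left. Place as left child of 54.
Insert 35: 35 > 12 → go right; 35 > 23 → go right; 35 < 54 → go left; 35 < 52 → go left. Place as left child of 52.
Insert 28: 28 > 12 → go right; 28 > 23 → go right; 28 < 54 → go left; 28 < 52 → go left; 28 < 35 → go left. Place as left child of 35.
Insert 27: 27 > 12 → go right; 27 > 23 → go right; 27 < 54 → go left; 27 < 52 → go left; 27 < 35 → go left; 27 < 28 → go left. Place as left child of 28.
Insert 36: 36 > 12 → go right; 36 > 23 → go right; 36 < 54 → go left; 36 < 52 → go left; 36 > 35 → go right. Place as right child of 35.
Insert 18: 18 > 12 → go right; 18 < 23 → go left; 18 < 21 → go left. Place as left child of 21.
Insert 68: 68 > 12 → go right; 68 > 23 → go right; 68 > 54 → go right; 68 > 64 → go right; 68 > 67 → go right. Place as right child of 67.
Insert 55: 55 > 12 → go right; 55 > 23 → go right; 55 > 54 → go right; 55 < 64 → go left. Place as left child of 64.

21's parent is 23; the other child of 23 is 54.

54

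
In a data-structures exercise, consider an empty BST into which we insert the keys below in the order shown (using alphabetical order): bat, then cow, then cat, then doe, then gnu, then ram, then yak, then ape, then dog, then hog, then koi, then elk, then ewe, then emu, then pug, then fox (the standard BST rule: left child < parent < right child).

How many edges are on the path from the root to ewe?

6

Insert bat: tree is empty, so bat becomes the root.
Insert cow: cow > bat → go right. Place as right child of bat.
Insert cat: cat > bat → go right; cat < cow → go left. Place as left child of cow.
Insert doe: doe > bat → go right; doe > cow → go right. Place as right child of cow.
Insert gnu: gnu > bat → go right; gnu > cow → go right; gnu > doe → go right. Place as right child of doe.
Insert ram: ram > bat → go right; ram > cow → go right; ram > doe → go right; ram > gnu → go right. Place as right child of gnu.
Insert yak: yak > bat → go right; yak > cow → go right; yak > doe → go right; yak > gnu → go right; yak > ram → go right. Place as right child of ram.
Insert ape: ape < bat → go left. Place as left child of bat.
Insert dog: dog > bat → go right; dog > cow → go right; dog > doe → go right; dog < gnu → go left. Place as left child of gnu.
Insert hog: hog > bat → go right; hog > cow → go right; hog > doe → go right; hog > gnu → go right; hog < ram → go left. Place as left child of ram.
Insert koi: koi > bat → go right; koi > cow → go right; koi > doe → go right; koi > gnu → go right; koi < ram → go left; koi > hog → go right. Place as right child of hog.
Insert elk: elk > bat → go right; elk > cow → go right; elk > doe → go right; elk < gnu → go left; elk > dog → go right. Place as right child of dog.
Insert ewe: ewe > bat → go right; ewe > cow → go right; ewe > doe → go right; ewe < gnu → go left; ewe > dog → go right; ewe > elk → go right. Place as right child of elk.
Insert emu: emu > bat → go right; emu > cow → go right; emu > doe → go right; emu < gnu → go left; emu > dog → go right; emu > elk → go right; emu < ewe → go left. Place as left child of ewe.
Insert pug: pug > bat → go right; pug > cow → go right; pug > doe → go right; pug > gnu → go right; pug < ram → go left; pug > hog → go right; pug > koi → go right. Place as right child of koi.
Insert fox: fox > bat → go right; fox > cow → go right; fox > doe → go right; fox < gnu → go left; fox > dog → go right; fox > elk → go right; fox > ewe → go right. Place as right child of ewe.

Path to ewe: bat → cow → doe → gnu → dog → elk → ewe, which is 6 edges.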